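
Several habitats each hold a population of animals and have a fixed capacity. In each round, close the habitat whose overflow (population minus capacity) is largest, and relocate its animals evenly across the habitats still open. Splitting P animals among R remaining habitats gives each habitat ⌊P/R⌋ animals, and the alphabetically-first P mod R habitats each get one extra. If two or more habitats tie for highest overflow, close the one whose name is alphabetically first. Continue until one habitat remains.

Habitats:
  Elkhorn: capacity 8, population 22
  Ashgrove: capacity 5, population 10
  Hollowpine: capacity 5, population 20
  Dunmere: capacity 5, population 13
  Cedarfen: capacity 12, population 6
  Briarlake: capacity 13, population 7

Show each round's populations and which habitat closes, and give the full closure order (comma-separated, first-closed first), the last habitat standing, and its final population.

Round 1: Ashgrove=10 Briarlake=7 Cedarfen=6 Dunmere=13 Elkhorn=22 Hollowpine=20 → close Hollowpine (overflow 15)
  20÷5 = 4 each, +1 to first 0
Round 2: Ashgrove=14 Briarlake=11 Cedarfen=10 Dunmere=17 Elkhorn=26 → close Elkhorn (overflow 18)
  26÷4 = 6 each, +1 to first 2
Round 3: Ashgrove=21 Briarlake=18 Cedarfen=16 Dunmere=23 → close Dunmere (overflow 18)
  23÷3 = 7 each, +1 to first 2
Round 4: Ashgrove=29 Briarlake=26 Cedarfen=23 → close Ashgrove (overflow 24)
  29÷2 = 14 each, +1 to first 1
Round 5: Briarlake=41 Cedarfen=37 → close Briarlake (overflow 28)
  41÷1 = 41 each, +1 to first 0

Closure order: Hollowpine, Elkhorn, Dunmere, Ashgrove, Briarlake
Last habitat: Cedarfen with 78 animals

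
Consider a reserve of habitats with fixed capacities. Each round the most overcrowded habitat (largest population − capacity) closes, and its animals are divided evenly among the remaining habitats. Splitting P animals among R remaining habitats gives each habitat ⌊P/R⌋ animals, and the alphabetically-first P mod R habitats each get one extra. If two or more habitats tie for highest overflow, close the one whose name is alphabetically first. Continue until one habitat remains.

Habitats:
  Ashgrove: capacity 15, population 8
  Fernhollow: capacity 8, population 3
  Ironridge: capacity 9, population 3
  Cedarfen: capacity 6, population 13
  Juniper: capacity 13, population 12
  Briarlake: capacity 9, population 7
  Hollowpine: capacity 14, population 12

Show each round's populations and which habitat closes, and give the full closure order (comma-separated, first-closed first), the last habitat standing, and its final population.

Round 1: Ashgrove=8 Briarlake=7 Cedarfen=13 Fernhollow=3 Hollowpine=12 Ironridge=3 Juniper=12 → close Cedarfen (overflow 7)
  13÷6 = 2 each, +1 to first 1
Round 2: Ashgrove=11 Briarlake=9 Fernhollow=5 Hollowpine=14 Ironridge=5 Juniper=14 → close Juniper (overflow 1)
  14÷5 = 2 each, +1 to first 4
Round 3: Ashgrove=14 Briarlake=12 Fernhollow=8 Hollowpine=17 Ironridge=7 → close Briarlake (overflow 3)
  12÷4 = 3 each, +1 to first 0
Round 4: Ashgrove=17 Fernhollow=11 Hollowpine=20 Ironridge=10 → close Hollowpine (overflow 6)
  20÷3 = 6 each, +1 to first 2
Round 5: Ashgrove=24 Fernhollow=18 Ironridge=16 → close Fernhollow (overflow 10)
  18÷2 = 9 each, +1 to first 0
Round 6: Ashgrove=33 Ironridge=25 → close Ashgrove (overflow 18)
  33÷1 = 33 each, +1 to first 0

Closure order: Cedarfen, Juniper, Briarlake, Hollowpine, Fernhollow, Ashgrove
Last habitat: Ironridge with 58 animals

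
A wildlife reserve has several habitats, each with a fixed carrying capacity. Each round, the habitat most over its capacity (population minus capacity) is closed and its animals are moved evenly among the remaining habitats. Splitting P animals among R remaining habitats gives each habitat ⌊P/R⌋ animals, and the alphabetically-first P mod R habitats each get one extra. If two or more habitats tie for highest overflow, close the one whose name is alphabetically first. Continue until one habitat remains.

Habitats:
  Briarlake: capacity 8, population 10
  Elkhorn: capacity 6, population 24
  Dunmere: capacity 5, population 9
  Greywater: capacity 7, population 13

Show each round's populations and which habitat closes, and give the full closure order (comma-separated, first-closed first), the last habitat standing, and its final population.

Round 1: Briarlake=10 Dunmere=9 Elkhorn=24 Greywater=13 → close Elkhorn (overflow 18)
  24÷3 = 8 each, +1 to first 0
Round 2: Briarlake=18 Dunmere=17 Greywater=21 → close Greywater (overflow 14)
  21÷2 = 10 each, +1 to first 1
Round 3: Briarlake=29 Dunmere=27 → close Dunmere (overflow 22)
  27÷1 = 27 each, +1 to first 0

Closure order: Elkhorn, Greywater, Dunmere
Last habitat: Briarlake with 56 animals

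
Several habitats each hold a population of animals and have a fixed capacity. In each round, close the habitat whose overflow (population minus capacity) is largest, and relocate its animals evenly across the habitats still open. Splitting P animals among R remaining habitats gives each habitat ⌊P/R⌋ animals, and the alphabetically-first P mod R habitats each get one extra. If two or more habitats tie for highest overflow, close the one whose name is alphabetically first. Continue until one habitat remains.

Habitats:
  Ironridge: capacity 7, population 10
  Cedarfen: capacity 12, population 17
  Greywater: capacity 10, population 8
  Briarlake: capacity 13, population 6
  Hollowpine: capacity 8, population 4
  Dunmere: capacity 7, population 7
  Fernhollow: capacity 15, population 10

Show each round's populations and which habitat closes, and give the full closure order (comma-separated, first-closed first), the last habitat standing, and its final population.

Round 1: Briarlake=6 Cedarfen=17 Dunmere=7 Fernhollow=10 Greywater=8 Hollowpine=4 Ironridge=10 → close Cedarfen (overflow 5)
  17÷6 = 2 each, +1 to first 5
Round 2: Briarlake=9 Dunmere=10 Fernhollow=13 Greywater=11 Hollowpine=7 Ironridge=12 → close Ironridge (overflow 5)
  12÷5 = 2 each, +1 to first 2
Round 3: Briarlake=12 Dunmere=13 Fernhollow=15 Greywater=13 Hollowpine=9 → close Dunmere (overflow 6)
  13÷4 = 3 each, +1 to first 1
Round 4: Briarlake=16 Fernhollow=18 Greywater=16 Hollowpine=12 → close Greywater (overflow 6)
  16÷3 = 5 each, +1 to first 1
Round 5: Briarlake=22 Fernhollow=23 Hollowpine=17 → close Briarlake (overflow 9)
  22÷2 = 11 each, +1 to first 0
Round 6: Fernhollow=34 Hollowpine=28 → close Hollowpine (overflow 20)
  28÷1 = 28 each, +1 to first 0

Closure order: Cedarfen, Ironridge, Dunmere, Greywater, Briarlake, Hollowpine
Last habitat: Fernhollow with 62 animals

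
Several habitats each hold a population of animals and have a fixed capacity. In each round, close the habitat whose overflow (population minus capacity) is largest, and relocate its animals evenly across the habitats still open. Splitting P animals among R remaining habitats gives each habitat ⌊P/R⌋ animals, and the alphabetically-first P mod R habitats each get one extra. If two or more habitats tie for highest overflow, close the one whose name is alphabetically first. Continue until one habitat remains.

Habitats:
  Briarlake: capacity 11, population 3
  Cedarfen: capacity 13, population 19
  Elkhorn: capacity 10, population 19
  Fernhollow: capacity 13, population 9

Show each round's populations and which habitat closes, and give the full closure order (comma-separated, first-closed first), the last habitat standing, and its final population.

Round 1: Briarlake=3 Cedarfen=19 Elkhorn=19 Fernhollow=9 → close Elkhorn (overflow 9)
  19÷3 = 6 each, +1 to first 1
Round 2: Briarlake=10 Cedarfen=25 Fernhollow=15 → close Cedarfen (overflow 12)
  25÷2 = 12 each, +1 to first 1
Round 3: Briarlake=23 Fernhollow=27 → close Fernhollow (overflow 14)
  27÷1 = 27 each, +1 to first 0

Closure order: Elkhorn, Cedarfen, Fernhollow
Last habitat: Briarlake with 50 animals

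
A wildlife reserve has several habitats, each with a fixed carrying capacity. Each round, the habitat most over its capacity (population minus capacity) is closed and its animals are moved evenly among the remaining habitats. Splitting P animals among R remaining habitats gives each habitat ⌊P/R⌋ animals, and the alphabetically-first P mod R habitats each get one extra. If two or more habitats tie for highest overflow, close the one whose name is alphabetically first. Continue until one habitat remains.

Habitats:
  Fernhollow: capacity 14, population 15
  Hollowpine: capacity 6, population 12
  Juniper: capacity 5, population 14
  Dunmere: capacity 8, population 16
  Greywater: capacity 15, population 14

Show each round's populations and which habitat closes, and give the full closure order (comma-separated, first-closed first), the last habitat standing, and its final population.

Round 1: Dunmere=16 Fernhollow=15 Greywater=14 Hollowpine=12 Juniper=14 → close Juniper (overflow 9)
  14÷4 = 3 each, +1 to first 2
Round 2: Dunmere=20 Fernhollow=19 Greywater=17 Hollowpine=15 → close Dunmere (overflow 12)
  20÷3 = 6 each, +1 to first 2
Round 3: Fernhollow=26 Greywater=24 Hollowpine=21 → close Hollowpine (overflow 15)
  21÷2 = 10 each, +1 to first 1
Round 4: Fernhollow=37 Greywater=34 → close Fernhollow (overflow 23)
  37÷1 = 37 each, +1 to first 0

Closure order: Juniper, Dunmere, Hollowpine, Fernhollow
Last habitat: Greywater with 71 animals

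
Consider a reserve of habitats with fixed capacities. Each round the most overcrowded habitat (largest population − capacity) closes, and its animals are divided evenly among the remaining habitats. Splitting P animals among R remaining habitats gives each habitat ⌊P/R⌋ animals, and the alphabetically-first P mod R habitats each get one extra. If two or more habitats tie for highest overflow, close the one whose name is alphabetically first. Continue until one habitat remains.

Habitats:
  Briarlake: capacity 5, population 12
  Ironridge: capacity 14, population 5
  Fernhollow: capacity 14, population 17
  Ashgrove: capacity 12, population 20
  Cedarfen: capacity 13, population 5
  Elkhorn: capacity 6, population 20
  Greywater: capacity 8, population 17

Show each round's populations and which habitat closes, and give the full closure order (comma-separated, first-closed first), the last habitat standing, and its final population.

Round 1: Ashgrove=20 Briarlake=12 Cedarfen=5 Elkhorn=20 Fernhollow=17 Greywater=17 Ironridge=5 → close Elkhorn (overflow 14)
  20÷6 = 3 each, +1 to first 2
Round 2: Ashgrove=24 Briarlake=16 Cedarfen=8 Fernhollow=20 Greywater=20 Ironridge=8 → close Ashgrove (overflow 12)
  24÷5 = 4 each, +1 to first 4
Round 3: Briarlake=21 Cedarfen=13 Fernhollow=25 Greywater=25 Ironridge=12 → close Greywater (overflow 17)
  25÷4 = 6 each, +1 to first 1
Round 4: Briarlake=28 Cedarfen=19 Fernhollow=31 Ironridge=18 → close Briarlake (overflow 23)
  28÷3 = 9 each, +1 to first 1
Round 5: Cedarfen=29 Fernhollow=40 Ironridge=27 → close Fernhollow (overflow 26)
  40÷2 = 20 each, +1 to first 0
Round 6: Cedarfen=49 Ironridge=47 → close Cedarfen (overflow 36)
  49÷1 = 49 each, +1 to first 0

Closure order: Elkhorn, Ashgrove, Greywater, Briarlake, Fernhollow, Cedarfen
Last habitat: Ironridge with 96 animals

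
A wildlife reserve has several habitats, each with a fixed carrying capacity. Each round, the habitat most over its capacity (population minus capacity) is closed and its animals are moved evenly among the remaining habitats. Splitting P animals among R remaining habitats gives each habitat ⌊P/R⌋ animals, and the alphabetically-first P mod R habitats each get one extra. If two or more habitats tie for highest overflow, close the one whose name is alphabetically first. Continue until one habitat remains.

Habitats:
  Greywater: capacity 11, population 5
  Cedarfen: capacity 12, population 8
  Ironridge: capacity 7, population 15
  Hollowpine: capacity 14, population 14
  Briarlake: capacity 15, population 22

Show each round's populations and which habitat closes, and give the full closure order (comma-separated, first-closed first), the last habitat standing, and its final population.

Round 1: Briarlake=22 Cedarfen=8 Greywater=5 Hollowpine=14 Ironridge=15 → close Ironridge (overflow 8)
  15÷4 = 3 each, +1 to first 3
Round 2: Briarlake=26 Cedarfen=12 Greywater=9 Hollowpine=17 → close Briarlake (overflow 11)
  26÷3 = 8 each, +1 to first 2
Round 3: Cedarfen=21 Greywater=18 Hollowpine=25 → close Hollowpine (overflow 11)
  25÷2 = 12 each, +1 to first 1
Round 4: Cedarfen=34 Greywater=30 → close Cedarfen (overflow 22)
  34÷1 = 34 each, +1 to first 0

Closure order: Ironridge, Briarlake, Hollowpine, Cedarfen
Last habitat: Greywater with 64 animals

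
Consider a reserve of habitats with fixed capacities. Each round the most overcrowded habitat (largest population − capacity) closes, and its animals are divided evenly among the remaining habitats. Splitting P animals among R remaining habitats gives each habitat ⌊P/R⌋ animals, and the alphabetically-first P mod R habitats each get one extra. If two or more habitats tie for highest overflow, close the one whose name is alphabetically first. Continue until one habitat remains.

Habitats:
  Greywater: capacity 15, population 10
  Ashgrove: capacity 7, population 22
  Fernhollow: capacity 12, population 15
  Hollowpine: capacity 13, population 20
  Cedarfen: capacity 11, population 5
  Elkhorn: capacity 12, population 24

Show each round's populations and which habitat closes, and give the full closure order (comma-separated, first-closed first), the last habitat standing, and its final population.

Closure order: Ashgrove, Elkhorn, Hollowpine, Fernhollow, Cedarfen
Last habitat: Greywater with 96 animals

Round 1: Ashgrove=22 Cedarfen=5 Elkhorn=24 Fernhollow=15 Greywater=10 Hollowpine=20 → close Ashgrove (overflow 15)
  22÷5 = 4 each, +1 to first 2
Round 2: Cedarfen=10 Elkhorn=29 Fernhollow=19 Greywater=14 Hollowpine=24 → close Elkhorn (overflow 17)
  29÷4 = 7 each, +1 to first 1
Round 3: Cedarfen=18 Fernhollow=26 Greywater=21 Hollowpine=31 → close Hollowpine (overflow 18)
  31÷3 = 10 each, +1 to first 1
Round 4: Cedarfen=29 Fernhollow=36 Greywater=31 → close Fernhollow (overflow 24)
  36÷2 = 18 each, +1 to first 0
Round 5: Cedarfen=47 Greywater=49 → close Cedarfen (overflow 36)
  47÷1 = 47 each, +1 to first 0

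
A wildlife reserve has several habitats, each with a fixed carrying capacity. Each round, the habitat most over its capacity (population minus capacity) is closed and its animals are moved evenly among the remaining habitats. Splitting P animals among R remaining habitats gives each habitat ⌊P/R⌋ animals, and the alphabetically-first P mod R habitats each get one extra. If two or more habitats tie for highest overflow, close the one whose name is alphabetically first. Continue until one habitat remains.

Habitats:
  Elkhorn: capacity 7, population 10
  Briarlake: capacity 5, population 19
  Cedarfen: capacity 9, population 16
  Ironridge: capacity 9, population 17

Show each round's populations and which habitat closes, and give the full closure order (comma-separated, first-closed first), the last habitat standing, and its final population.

Round 1: Briarlake=19 Cedarfen=16 Elkhorn=10 Ironridge=17 → close Briarlake (overflow 14)
  19÷3 = 6 each, +1 to first 1
Round 2: Cedarfen=23 Elkhorn=16 Ironridge=23 → close Cedarfen (overflow 14)
  23÷2 = 11 each, +1 to first 1
Round 3: Elkhorn=28 Ironridge=34 → close Ironridge (overflow 25)
  34÷1 = 34 each, +1 to first 0

Closure order: Briarlake, Cedarfen, Ironridge
Last habitat: Elkhorn with 62 animals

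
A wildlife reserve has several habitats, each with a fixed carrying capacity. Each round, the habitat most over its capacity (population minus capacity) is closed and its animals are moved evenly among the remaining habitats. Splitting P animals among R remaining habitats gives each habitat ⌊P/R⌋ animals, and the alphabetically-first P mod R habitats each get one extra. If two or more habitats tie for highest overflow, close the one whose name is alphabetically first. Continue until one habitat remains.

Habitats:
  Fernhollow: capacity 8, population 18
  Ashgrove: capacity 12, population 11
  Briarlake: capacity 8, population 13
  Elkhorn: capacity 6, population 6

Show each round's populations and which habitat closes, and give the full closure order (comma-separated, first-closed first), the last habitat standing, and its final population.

Closure order: Fernhollow, Briarlake, Ashgrove
Last habitat: Elkhorn with 48 animals

Round 1: Ashgrove=11 Briarlake=13 Elkhorn=6 Fernhollow=18 → close Fernhollow (overflow 10)
  18÷3 = 6 each, +1 to first 0
Round 2: Ashgrove=17 Briarlake=19 Elkhorn=12 → close Briarlake (overflow 11)
  19÷2 = 9 each, +1 to first 1
Round 3: Ashgrove=27 Elkhorn=21 → close Ashgrove (overflow 15)
  27÷1 = 27 each, +1 to first 0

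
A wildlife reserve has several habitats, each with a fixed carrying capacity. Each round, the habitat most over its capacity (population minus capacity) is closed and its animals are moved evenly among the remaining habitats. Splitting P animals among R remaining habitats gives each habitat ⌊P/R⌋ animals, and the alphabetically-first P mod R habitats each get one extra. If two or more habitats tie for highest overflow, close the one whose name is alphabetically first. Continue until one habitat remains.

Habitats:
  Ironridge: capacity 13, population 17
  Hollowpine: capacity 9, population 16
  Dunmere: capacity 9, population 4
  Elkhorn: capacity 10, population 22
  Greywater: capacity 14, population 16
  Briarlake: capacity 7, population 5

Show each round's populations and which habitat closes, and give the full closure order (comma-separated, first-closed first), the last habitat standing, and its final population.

Closure order: Elkhorn, Hollowpine, Ironridge, Greywater, Briarlake
Last habitat: Dunmere with 80 animals

Round 1: Briarlake=5 Dunmere=4 Elkhorn=22 Greywater=16 Hollowpine=16 Ironridge=17 → close Elkhorn (overflow 12)
  22÷5 = 4 each, +1 to first 2
Round 2: Briarlake=10 Dunmere=9 Greywater=20 Hollowpine=20 Ironridge=21 → close Hollowpine (overflow 11)
  20÷4 = 5 each, +1 to first 0
Round 3: Briarlake=15 Dunmere=14 Greywater=25 Ironridge=26 → close Ironridge (overflow 13)
  26÷3 = 8 each, +1 to first 2
Round 4: Briarlake=24 Dunmere=23 Greywater=33 → close Greywater (overflow 19)
  33÷2 = 16 each, +1 to first 1
Round 5: Briarlake=41 Dunmere=39 → close Briarlake (overflow 34)
  41÷1 = 41 each, +1 to first 0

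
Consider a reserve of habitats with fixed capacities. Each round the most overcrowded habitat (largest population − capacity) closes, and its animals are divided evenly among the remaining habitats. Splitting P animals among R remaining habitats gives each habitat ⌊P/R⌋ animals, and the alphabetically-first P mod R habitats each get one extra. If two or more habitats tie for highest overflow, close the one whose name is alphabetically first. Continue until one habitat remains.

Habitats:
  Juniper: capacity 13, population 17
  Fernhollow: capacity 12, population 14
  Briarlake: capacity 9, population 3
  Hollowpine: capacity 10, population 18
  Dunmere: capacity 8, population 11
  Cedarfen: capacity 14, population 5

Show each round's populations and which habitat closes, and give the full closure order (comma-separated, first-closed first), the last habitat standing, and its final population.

Round 1: Briarlake=3 Cedarfen=5 Dunmere=11 Fernhollow=14 Hollowpine=18 Juniper=17 → close Hollowpine (overflow 8)
  18÷5 = 3 each, +1 to first 3
Round 2: Briarlake=7 Cedarfen=9 Dunmere=15 Fernhollow=17 Juniper=20 → close Dunmere (overflow 7)
  15÷4 = 3 each, +1 to first 3
Round 3: Briarlake=11 Cedarfen=13 Fernhollow=21 Juniper=23 → close Juniper (overflow 10)
  23÷3 = 7 each, +1 to first 2
Round 4: Briarlake=19 Cedarfen=21 Fernhollow=28 → close Fernhollow (overflow 16)
  28÷2 = 14 each, +1 to first 0
Round 5: Briarlake=33 Cedarfen=35 → close Briarlake (overflow 24)
  33÷1 = 33 each, +1 to first 0

Closure order: Hollowpine, Dunmere, Juniper, Fernhollow, Briarlake
Last habitat: Cedarfen with 68 animals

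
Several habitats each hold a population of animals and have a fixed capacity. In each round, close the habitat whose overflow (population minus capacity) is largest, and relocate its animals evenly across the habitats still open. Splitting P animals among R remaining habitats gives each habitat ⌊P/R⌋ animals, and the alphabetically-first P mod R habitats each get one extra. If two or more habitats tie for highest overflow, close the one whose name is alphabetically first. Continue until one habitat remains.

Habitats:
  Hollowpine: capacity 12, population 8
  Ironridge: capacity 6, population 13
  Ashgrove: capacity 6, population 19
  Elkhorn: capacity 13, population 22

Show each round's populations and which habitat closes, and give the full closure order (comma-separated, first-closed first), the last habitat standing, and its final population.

Round 1: Ashgrove=19 Elkhorn=22 Hollowpine=8 Ironridge=13 → close Ashgrove (overflow 13)
  19÷3 = 6 each, +1 to first 1
Round 2: Elkhorn=29 Hollowpine=14 Ironridge=19 → close Elkhorn (overflow 16)
  29÷2 = 14 each, +1 to first 1
Round 3: Hollowpine=29 Ironridge=33 → close Ironridge (overflow 27)
  33÷1 = 33 each, +1 to first 0

Closure order: Ashgrove, Elkhorn, Ironridge
Last habitat: Hollowpine with 62 animals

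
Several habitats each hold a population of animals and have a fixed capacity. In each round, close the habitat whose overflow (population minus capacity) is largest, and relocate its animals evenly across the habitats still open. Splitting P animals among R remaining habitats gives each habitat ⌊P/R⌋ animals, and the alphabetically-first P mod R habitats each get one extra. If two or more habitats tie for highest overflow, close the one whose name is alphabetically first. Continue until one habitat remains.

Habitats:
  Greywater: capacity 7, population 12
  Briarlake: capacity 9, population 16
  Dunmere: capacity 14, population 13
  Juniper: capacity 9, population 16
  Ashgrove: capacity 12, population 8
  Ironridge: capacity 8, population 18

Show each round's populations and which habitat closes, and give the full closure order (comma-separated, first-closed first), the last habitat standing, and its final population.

Closure order: Ironridge, Briarlake, Juniper, Greywater, Dunmere
Last habitat: Ashgrove with 83 animals

Round 1: Ashgrove=8 Briarlake=16 Dunmere=13 Greywater=12 Ironridge=18 Juniper=16 → close Ironridge (overflow 10)
  18÷5 = 3 each, +1 to first 3
Round 2: Ashgrove=12 Briarlake=20 Dunmere=17 Greywater=15 Juniper=19 → close Briarlake (overflow 11)
  20÷4 = 5 each, +1 to first 0
Round 3: Ashgrove=17 Dunmere=22 Greywater=20 Juniper=24 → close Juniper (overflow 15)
  24÷3 = 8 each, +1 to first 0
Round 4: Ashgrove=25 Dunmere=30 Greywater=28 → close Greywater (overflow 21)
  28÷2 = 14 each, +1 to first 0
Round 5: Ashgrove=39 Dunmere=44 → close Dunmere (overflow 30)
  44÷1 = 44 each, +1 to first 0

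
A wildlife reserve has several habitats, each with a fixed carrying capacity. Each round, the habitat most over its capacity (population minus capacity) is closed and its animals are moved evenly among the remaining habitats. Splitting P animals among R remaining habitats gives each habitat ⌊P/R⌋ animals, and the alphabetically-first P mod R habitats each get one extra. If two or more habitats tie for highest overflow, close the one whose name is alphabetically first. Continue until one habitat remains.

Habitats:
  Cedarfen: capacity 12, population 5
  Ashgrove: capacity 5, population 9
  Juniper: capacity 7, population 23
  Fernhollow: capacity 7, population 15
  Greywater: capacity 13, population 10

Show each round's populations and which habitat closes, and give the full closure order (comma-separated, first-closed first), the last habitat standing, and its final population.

Round 1: Ashgrove=9 Cedarfen=5 Fernhollow=15 Greywater=10 Juniper=23 → close Juniper (overflow 16)
  23÷4 = 5 each, +1 to first 3
Round 2: Ashgrove=15 Cedarfen=11 Fernhollow=21 Greywater=15 → close Fernhollow (overflow 14)
  21÷3 = 7 each, +1 to first 0
Round 3: Ashgrove=22 Cedarfen=18 Greywater=22 → close Ashgrove (overflow 17)
  22÷2 = 11 each, +1 to first 0
Round 4: Cedarfen=29 Greywater=33 → close Greywater (overflow 20)
  33÷1 = 33 each, +1 to first 0

Closure order: Juniper, Fernhollow, Ashgrove, Greywater
Last habitat: Cedarfen with 62 animals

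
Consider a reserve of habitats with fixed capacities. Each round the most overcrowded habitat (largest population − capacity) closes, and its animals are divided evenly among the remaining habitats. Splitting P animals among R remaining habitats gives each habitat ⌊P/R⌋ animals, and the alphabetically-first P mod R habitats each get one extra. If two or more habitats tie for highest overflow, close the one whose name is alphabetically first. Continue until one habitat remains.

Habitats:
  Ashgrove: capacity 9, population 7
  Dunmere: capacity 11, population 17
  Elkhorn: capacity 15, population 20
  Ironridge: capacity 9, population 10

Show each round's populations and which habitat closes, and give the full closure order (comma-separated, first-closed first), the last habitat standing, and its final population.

Round 1: Ashgrove=7 Dunmere=17 Elkhorn=20 Ironridge=10 → close Dunmere (overflow 6)
  17÷3 = 5 each, +1 to first 2
Round 2: Ashgrove=13 Elkhorn=26 Ironridge=15 → close Elkhorn (overflow 11)
  26÷2 = 13 each, +1 to first 0
Round 3: Ashgrove=26 Ironridge=28 → close Ironridge (overflow 19)
  28÷1 = 28 each, +1 to first 0

Closure order: Dunmere, Elkhorn, Ironridge
Last habitat: Ashgrove with 54 animals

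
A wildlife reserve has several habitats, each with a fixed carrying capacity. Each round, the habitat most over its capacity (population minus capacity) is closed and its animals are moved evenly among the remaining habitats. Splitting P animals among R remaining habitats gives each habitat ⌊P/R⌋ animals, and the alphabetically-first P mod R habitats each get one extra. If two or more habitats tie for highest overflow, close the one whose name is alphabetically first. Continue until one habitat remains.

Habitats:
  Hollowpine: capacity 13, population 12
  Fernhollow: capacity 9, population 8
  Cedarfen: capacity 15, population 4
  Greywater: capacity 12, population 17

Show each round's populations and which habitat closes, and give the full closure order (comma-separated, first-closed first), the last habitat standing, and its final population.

Round 1: Cedarfen=4 Fernhollow=8 Greywater=17 Hollowpine=12 → close Greywater (overflow 5)
  17÷3 = 5 each, +1 to first 2
Round 2: Cedarfen=10 Fernhollow=14 Hollowpine=17 → close Fernhollow (overflow 5)
  14÷2 = 7 each, +1 to first 0
Round 3: Cedarfen=17 Hollowpine=24 → close Hollowpine (overflow 11)
  24÷1 = 24 each, +1 to first 0

Closure order: Greywater, Fernhollow, Hollowpine
Last habitat: Cedarfen with 41 animals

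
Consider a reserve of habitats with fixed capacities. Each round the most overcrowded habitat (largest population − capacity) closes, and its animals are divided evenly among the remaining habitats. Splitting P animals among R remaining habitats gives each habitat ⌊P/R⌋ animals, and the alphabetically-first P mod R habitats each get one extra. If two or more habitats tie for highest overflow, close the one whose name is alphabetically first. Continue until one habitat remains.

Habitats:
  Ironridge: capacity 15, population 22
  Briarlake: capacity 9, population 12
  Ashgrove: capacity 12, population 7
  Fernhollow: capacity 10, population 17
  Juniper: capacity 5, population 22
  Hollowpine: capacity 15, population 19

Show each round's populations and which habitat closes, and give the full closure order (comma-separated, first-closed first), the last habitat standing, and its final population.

Closure order: Juniper, Fernhollow, Ironridge, Briarlake, Hollowpine
Last habitat: Ashgrove with 99 animals

Round 1: Ashgrove=7 Briarlake=12 Fernhollow=17 Hollowpine=19 Ironridge=22 Juniper=22 → close Juniper (overflow 17)
  22÷5 = 4 each, +1 to first 2
Round 2: Ashgrove=12 Briarlake=17 Fernhollow=21 Hollowpine=23 Ironridge=26 → close Fernhollow (overflow 11)
  21÷4 = 5 each, +1 to first 1
Round 3: Ashgrove=18 Briarlake=22 Hollowpine=28 Ironridge=31 → close Ironridge (overflow 16)
  31÷3 = 10 each, +1 to first 1
Round 4: Ashgrove=29 Briarlake=32 Hollowpine=38 → close Briarlake (overflow 23)
  32÷2 = 16 each, +1 to first 0
Round 5: Ashgrove=45 Hollowpine=54 → close Hollowpine (overflow 39)
  54÷1 = 54 each, +1 to first 0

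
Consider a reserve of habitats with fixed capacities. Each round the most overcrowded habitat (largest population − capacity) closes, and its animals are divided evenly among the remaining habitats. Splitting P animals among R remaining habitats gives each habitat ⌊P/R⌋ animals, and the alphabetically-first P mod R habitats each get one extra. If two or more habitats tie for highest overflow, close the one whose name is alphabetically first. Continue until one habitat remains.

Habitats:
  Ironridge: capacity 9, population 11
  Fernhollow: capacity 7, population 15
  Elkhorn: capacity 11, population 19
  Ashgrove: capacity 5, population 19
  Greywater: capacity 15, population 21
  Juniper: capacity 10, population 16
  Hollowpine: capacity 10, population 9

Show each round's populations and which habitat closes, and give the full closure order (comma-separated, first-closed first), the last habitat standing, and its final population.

Closure order: Ashgrove, Elkhorn, Fernhollow, Greywater, Juniper, Ironridge
Last habitat: Hollowpine with 110 animals

Round 1: Ashgrove=19 Elkhorn=19 Fernhollow=15 Greywater=21 Hollowpine=9 Ironridge=11 Juniper=16 → close Ashgrove (overflow 14)
  19÷6 = 3 each, +1 to first 1
Round 2: Elkhorn=23 Fernhollow=18 Greywater=24 Hollowpine=12 Ironridge=14 Juniper=19 → close Elkhorn (overflow 12)
  23÷5 = 4 each, +1 to first 3
Round 3: Fernhollow=23 Greywater=29 Hollowpine=17 Ironridge=18 Juniper=23 → close Fernhollow (overflow 16)
  23÷4 = 5 each, +1 to first 3
Round 4: Greywater=35 Hollowpine=23 Ironridge=24 Juniper=28 → close Greywater (overflow 20)
  35÷3 = 11 each, +1 to first 2
Round 5: Hollowpine=35 Ironridge=36 Juniper=39 → close Juniper (overflow 29)
  39÷2 = 19 each, +1 to first 1
Round 6: Hollowpine=55 Ironridge=55 → close Ironridge (overflow 46)
  55÷1 = 55 each, +1 to first 0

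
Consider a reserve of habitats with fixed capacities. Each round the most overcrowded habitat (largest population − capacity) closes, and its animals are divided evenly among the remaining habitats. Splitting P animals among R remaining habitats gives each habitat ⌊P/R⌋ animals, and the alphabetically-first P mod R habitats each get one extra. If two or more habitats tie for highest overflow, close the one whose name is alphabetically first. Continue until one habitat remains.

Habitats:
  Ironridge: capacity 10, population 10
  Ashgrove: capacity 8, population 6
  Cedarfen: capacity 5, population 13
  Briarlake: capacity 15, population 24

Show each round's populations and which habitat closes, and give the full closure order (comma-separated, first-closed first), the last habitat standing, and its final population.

Round 1: Ashgrove=6 Briarlake=24 Cedarfen=13 Ironridge=10 → close Briarlake (overflow 9)
  24÷3 = 8 each, +1 to first 0
Round 2: Ashgrove=14 Cedarfen=21 Ironridge=18 → close Cedarfen (overflow 16)
  21÷2 = 10 each, +1 to first 1
Round 3: Ashgrove=25 Ironridge=28 → close Ironridge (overflow 18)
  28÷1 = 28 each, +1 to first 0

Closure order: Briarlake, Cedarfen, Ironridge
Last habitat: Ashgrove with 53 animals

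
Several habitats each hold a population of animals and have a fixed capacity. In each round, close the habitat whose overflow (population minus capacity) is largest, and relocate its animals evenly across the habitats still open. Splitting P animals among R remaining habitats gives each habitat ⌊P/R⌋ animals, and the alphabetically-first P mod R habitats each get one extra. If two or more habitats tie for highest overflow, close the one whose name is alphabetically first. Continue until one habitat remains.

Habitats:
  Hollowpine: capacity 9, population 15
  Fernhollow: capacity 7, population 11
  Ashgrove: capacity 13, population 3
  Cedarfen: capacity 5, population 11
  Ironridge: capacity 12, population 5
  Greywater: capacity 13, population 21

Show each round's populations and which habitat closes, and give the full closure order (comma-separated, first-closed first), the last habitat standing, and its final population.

Round 1: Ashgrove=3 Cedarfen=11 Fernhollow=11 Greywater=21 Hollowpine=15 Ironridge=5 → close Greywater (overflow 8)
  21÷5 = 4 each, +1 to first 1
Round 2: Ashgrove=8 Cedarfen=15 Fernhollow=15 Hollowpine=19 Ironridge=9 → close Cedarfen (overflow 10)
  15÷4 = 3 each, +1 to first 3
Round 3: Ashgrove=12 Fernhollow=19 Hollowpine=23 Ironridge=12 → close Hollowpine (overflow 14)
  23÷3 = 7 each, +1 to first 2
Round 4: Ashgrove=20 Fernhollow=27 Ironridge=19 → close Fernhollow (overflow 20)
  27÷2 = 13 each, +1 to first 1
Round 5: Ashgrove=34 Ironridge=32 → close Ashgrove (overflow 21)
  34÷1 = 34 each, +1 to first 0

Closure order: Greywater, Cedarfen, Hollowpine, Fernhollow, Ashgrove
Last habitat: Ironridge with 66 animals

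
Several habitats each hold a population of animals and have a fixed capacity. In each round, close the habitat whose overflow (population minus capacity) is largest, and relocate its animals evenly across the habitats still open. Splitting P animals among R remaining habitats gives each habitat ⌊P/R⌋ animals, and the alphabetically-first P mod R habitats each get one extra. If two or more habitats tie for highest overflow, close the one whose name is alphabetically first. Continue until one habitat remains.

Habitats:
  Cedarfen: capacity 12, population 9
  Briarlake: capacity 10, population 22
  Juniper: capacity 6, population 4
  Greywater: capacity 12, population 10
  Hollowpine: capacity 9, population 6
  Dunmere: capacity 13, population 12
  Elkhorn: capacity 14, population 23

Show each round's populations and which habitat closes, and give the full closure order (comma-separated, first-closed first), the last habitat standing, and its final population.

Closure order: Briarlake, Elkhorn, Dunmere, Cedarfen, Greywater, Juniper
Last habitat: Hollowpine with 86 animals

Round 1: Briarlake=22 Cedarfen=9 Dunmere=12 Elkhorn=23 Greywater=10 Hollowpine=6 Juniper=4 → close Briarlake (overflow 12)
  22÷6 = 3 each, +1 to first 4
Round 2: Cedarfen=13 Dunmere=16 Elkhorn=27 Greywater=14 Hollowpine=9 Juniper=7 → close Elkhorn (overflow 13)
  27÷5 = 5 each, +1 to first 2
Round 3: Cedarfen=19 Dunmere=22 Greywater=19 Hollowpine=14 Juniper=12 → close Dunmere (overflow 9)
  22÷4 = 5 each, +1 to first 2
Round 4: Cedarfen=25 Greywater=25 Hollowpine=19 Juniper=17 → close Cedarfen (overflow 13)
  25÷3 = 8 each, +1 to first 1
Round 5: Greywater=34 Hollowpine=27 Juniper=25 → close Greywater (overflow 22)
  34÷2 = 17 each, +1 to first 0
Round 6: Hollowpine=44 Juniper=42 → close Juniper (overflow 36)
  42÷1 = 42 each, +1 to first 0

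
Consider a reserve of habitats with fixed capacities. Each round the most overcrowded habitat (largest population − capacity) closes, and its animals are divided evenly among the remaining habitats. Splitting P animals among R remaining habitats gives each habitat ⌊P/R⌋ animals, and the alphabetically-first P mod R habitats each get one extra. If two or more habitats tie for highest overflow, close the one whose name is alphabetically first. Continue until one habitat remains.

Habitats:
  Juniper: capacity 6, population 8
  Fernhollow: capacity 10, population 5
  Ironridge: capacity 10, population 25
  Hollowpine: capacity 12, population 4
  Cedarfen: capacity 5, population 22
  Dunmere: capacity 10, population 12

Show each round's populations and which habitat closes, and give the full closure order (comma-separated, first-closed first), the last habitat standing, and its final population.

Closure order: Cedarfen, Ironridge, Dunmere, Juniper, Fernhollow
Last habitat: Hollowpine with 76 animals

Round 1: Cedarfen=22 Dunmere=12 Fernhollow=5 Hollowpine=4 Ironridge=25 Juniper=8 → close Cedarfen (overflow 17)
  22÷5 = 4 each, +1 to first 2
Round 2: Dunmere=17 Fernhollow=10 Hollowpine=8 Ironridge=29 Juniper=12 → close Ironridge (overflow 19)
  29÷4 = 7 each, +1 to first 1
Round 3: Dunmere=25 Fernhollow=17 Hollowpine=15 Juniper=19 → close Dunmere (overflow 15)
  25÷3 = 8 each, +1 to first 1
Round 4: Fernhollow=26 Hollowpine=23 Juniper=27 → close Juniper (overflow 21)
  27÷2 = 13 each, +1 to first 1
Round 5: Fernhollow=40 Hollowpine=36 → close Fernhollow (overflow 30)
  40÷1 = 40 each, +1 to first 0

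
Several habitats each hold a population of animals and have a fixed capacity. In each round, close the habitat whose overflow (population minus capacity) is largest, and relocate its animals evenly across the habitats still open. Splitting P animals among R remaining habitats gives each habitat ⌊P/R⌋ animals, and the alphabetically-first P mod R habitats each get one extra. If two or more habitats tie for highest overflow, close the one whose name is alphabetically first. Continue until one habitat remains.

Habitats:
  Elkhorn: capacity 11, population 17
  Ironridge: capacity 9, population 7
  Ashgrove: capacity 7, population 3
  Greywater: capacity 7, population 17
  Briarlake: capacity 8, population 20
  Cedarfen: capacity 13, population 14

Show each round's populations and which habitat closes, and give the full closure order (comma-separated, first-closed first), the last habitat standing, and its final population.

Round 1: Ashgrove=3 Briarlake=20 Cedarfen=14 Elkhorn=17 Greywater=17 Ironridge=7 → close Briarlake (overflow 12)
  20÷5 = 4 each, +1 to first 0
Round 2: Ashgrove=7 Cedarfen=18 Elkhorn=21 Greywater=21 Ironridge=11 → close Greywater (overflow 14)
  21÷4 = 5 each, +1 to first 1
Round 3: Ashgrove=13 Cedarfen=23 Elkhorn=26 Ironridge=16 → close Elkhorn (overflow 15)
  26÷3 = 8 each, +1 to first 2
Round 4: Ashgrove=22 Cedarfen=32 Ironridge=24 → close Cedarfen (overflow 19)
  32÷2 = 16 each, +1 to first 0
Round 5: Ashgrove=38 Ironridge=40 → close Ashgrove (overflow 31)
  38÷1 = 38 each, +1 to first 0

Closure order: Briarlake, Greywater, Elkhorn, Cedarfen, Ashgrove
Last habitat: Ironridge with 78 animals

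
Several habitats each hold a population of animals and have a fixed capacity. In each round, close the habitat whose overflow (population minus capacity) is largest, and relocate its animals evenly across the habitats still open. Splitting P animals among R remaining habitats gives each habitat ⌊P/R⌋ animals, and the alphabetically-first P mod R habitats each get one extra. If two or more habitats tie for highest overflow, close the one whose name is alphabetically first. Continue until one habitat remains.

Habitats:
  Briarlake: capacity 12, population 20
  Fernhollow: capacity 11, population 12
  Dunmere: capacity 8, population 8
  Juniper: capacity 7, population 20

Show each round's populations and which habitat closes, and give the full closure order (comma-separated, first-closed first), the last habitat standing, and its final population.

Round 1: Briarlake=20 Dunmere=8 Fernhollow=12 Juniper=20 → close Juniper (overflow 13)
  20÷3 = 6 each, +1 to first 2
Round 2: Briarlake=27 Dunmere=15 Fernhollow=18 → close Briarlake (overflow 15)
  27÷2 = 13 each, +1 to first 1
Round 3: Dunmere=29 Fernhollow=31 → close Dunmere (overflow 21)
  29÷1 = 29 each, +1 to first 0

Closure order: Juniper, Briarlake, Dunmere
Last habitat: Fernhollow with 60 animals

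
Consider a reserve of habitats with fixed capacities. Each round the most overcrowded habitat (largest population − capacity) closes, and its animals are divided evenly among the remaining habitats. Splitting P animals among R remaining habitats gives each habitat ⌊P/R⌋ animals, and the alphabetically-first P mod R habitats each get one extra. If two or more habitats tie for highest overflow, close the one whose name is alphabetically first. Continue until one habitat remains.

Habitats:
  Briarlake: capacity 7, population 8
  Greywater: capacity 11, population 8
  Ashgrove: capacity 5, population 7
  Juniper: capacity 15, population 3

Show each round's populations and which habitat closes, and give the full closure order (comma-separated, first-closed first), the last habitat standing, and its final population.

Round 1: Ashgrove=7 Briarlake=8 Greywater=8 Juniper=3 → close Ashgrove (overflow 2)
  7÷3 = 2 each, +1 to first 1
Round 2: Briarlake=11 Greywater=10 Juniper=5 → close Briarlake (overflow 4)
  11÷2 = 5 each, +1 to first 1
Round 3: Greywater=16 Juniper=10 → close Greywater (overflow 5)
  16÷1 = 16 each, +1 to first 0

Closure order: Ashgrove, Briarlake, Greywater
Last habitat: Juniper with 26 animals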